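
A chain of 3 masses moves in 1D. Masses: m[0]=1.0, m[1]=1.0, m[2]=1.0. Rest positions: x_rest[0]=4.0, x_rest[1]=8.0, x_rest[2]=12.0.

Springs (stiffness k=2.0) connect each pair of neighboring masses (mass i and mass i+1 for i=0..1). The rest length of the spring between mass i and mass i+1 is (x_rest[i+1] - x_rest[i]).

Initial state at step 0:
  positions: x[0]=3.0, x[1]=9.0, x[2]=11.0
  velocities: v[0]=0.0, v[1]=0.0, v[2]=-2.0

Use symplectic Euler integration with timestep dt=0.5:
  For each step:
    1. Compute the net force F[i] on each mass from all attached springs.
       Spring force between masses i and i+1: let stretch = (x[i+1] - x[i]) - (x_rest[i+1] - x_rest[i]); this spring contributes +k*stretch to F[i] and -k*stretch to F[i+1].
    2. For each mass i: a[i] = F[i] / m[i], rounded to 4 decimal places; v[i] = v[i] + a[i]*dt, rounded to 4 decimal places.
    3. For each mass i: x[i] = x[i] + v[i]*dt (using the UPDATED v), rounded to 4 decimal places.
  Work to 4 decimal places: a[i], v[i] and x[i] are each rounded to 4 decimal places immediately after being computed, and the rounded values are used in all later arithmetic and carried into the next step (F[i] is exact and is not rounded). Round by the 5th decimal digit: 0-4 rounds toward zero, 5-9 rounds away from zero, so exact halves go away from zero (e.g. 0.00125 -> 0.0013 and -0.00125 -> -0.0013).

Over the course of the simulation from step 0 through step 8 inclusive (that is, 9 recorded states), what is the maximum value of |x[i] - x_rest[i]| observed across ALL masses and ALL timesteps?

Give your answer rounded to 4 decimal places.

Answer: 4.1093

Derivation:
Step 0: x=[3.0000 9.0000 11.0000] v=[0.0000 0.0000 -2.0000]
Step 1: x=[4.0000 7.0000 11.0000] v=[2.0000 -4.0000 0.0000]
Step 2: x=[4.5000 5.5000 11.0000] v=[1.0000 -3.0000 0.0000]
Step 3: x=[3.5000 6.2500 10.2500] v=[-2.0000 1.5000 -1.5000]
Step 4: x=[1.8750 7.6250 9.5000] v=[-3.2500 2.7500 -1.5000]
Step 5: x=[1.1250 7.0625 9.8125] v=[-1.5000 -1.1250 0.6250]
Step 6: x=[1.3438 4.9063 10.7500] v=[0.4375 -4.3125 1.8750]
Step 7: x=[1.3438 3.8907 10.7657] v=[0.0000 -2.0313 0.0313]
Step 8: x=[0.6173 5.0391 9.3439] v=[-1.4531 2.2968 -2.8437]
Max displacement = 4.1093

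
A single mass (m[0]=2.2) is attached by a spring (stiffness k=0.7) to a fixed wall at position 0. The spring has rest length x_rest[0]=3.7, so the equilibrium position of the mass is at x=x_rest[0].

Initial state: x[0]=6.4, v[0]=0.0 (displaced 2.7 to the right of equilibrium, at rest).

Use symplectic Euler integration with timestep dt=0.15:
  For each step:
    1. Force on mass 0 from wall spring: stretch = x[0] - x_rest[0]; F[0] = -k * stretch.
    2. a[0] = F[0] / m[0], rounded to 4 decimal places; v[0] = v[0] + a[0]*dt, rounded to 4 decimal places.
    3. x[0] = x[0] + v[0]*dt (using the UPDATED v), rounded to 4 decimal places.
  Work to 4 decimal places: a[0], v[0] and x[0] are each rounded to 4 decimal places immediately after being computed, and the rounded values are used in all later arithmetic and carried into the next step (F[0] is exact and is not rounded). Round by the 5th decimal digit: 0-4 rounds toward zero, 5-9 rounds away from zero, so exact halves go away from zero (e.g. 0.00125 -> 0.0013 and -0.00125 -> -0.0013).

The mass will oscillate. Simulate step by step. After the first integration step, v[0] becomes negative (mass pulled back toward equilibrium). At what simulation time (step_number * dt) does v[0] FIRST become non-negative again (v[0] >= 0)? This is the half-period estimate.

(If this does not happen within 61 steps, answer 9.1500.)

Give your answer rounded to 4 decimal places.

Answer: 5.7000

Derivation:
Step 0: x=[6.4000] v=[0.0000]
Step 1: x=[6.3807] v=[-0.1289]
Step 2: x=[6.3422] v=[-0.2569]
Step 3: x=[6.2848] v=[-0.3830]
Step 4: x=[6.2088] v=[-0.5064]
Step 5: x=[6.1149] v=[-0.6261]
Step 6: x=[6.0037] v=[-0.7414]
Step 7: x=[5.8760] v=[-0.8514]
Step 8: x=[5.7327] v=[-0.9553]
Step 9: x=[5.5749] v=[-1.0523]
Step 10: x=[5.4036] v=[-1.1418]
Step 11: x=[5.2201] v=[-1.2231]
Step 12: x=[5.0257] v=[-1.2957]
Step 13: x=[4.8219] v=[-1.3590]
Step 14: x=[4.6100] v=[-1.4126]
Step 15: x=[4.3916] v=[-1.4560]
Step 16: x=[4.1683] v=[-1.4890]
Step 17: x=[3.9416] v=[-1.5114]
Step 18: x=[3.7132] v=[-1.5229]
Step 19: x=[3.4847] v=[-1.5235]
Step 20: x=[3.2577] v=[-1.5132]
Step 21: x=[3.0339] v=[-1.4921]
Step 22: x=[2.8149] v=[-1.4603]
Step 23: x=[2.6022] v=[-1.4181]
Step 24: x=[2.3973] v=[-1.3657]
Step 25: x=[2.2018] v=[-1.3035]
Step 26: x=[2.0170] v=[-1.2320]
Step 27: x=[1.8442] v=[-1.1517]
Step 28: x=[1.6847] v=[-1.0631]
Step 29: x=[1.5397] v=[-0.9669]
Step 30: x=[1.4101] v=[-0.8638]
Step 31: x=[1.2969] v=[-0.7545]
Step 32: x=[1.2009] v=[-0.6398]
Step 33: x=[1.1228] v=[-0.5205]
Step 34: x=[1.0632] v=[-0.3975]
Step 35: x=[1.0224] v=[-0.2717]
Step 36: x=[1.0008] v=[-0.1439]
Step 37: x=[0.9985] v=[-0.0151]
Step 38: x=[1.0156] v=[0.1138]
First v>=0 after going negative at step 38, time=5.7000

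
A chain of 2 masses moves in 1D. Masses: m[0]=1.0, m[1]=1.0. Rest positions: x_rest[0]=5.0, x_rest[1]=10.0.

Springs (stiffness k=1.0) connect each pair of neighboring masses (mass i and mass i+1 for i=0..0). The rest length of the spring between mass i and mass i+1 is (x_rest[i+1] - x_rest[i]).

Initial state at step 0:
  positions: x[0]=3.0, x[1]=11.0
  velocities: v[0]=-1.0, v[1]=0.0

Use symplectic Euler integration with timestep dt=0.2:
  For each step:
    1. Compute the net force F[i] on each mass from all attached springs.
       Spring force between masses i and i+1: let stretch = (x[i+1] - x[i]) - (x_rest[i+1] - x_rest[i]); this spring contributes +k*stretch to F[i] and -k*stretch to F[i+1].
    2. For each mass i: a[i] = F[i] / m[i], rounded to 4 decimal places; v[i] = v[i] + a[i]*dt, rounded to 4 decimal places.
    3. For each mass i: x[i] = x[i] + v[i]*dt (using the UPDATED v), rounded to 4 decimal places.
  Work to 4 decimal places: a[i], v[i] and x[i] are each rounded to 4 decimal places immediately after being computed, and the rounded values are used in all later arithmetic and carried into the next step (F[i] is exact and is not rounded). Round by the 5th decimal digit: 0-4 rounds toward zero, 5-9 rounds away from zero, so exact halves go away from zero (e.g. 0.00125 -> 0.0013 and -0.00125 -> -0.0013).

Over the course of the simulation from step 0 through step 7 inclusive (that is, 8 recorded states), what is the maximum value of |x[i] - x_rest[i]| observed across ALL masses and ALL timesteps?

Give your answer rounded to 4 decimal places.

Step 0: x=[3.0000 11.0000] v=[-1.0000 0.0000]
Step 1: x=[2.9200 10.8800] v=[-0.4000 -0.6000]
Step 2: x=[2.9584 10.6416] v=[0.1920 -1.1920]
Step 3: x=[3.1041 10.2959] v=[0.7286 -1.7286]
Step 4: x=[3.3375 9.8625] v=[1.1670 -2.1670]
Step 5: x=[3.6319 9.3681] v=[1.4720 -2.4720]
Step 6: x=[3.9557 8.8443] v=[1.6192 -2.6192]
Step 7: x=[4.2751 8.3249] v=[1.5969 -2.5969]
Max displacement = 2.0800

Answer: 2.0800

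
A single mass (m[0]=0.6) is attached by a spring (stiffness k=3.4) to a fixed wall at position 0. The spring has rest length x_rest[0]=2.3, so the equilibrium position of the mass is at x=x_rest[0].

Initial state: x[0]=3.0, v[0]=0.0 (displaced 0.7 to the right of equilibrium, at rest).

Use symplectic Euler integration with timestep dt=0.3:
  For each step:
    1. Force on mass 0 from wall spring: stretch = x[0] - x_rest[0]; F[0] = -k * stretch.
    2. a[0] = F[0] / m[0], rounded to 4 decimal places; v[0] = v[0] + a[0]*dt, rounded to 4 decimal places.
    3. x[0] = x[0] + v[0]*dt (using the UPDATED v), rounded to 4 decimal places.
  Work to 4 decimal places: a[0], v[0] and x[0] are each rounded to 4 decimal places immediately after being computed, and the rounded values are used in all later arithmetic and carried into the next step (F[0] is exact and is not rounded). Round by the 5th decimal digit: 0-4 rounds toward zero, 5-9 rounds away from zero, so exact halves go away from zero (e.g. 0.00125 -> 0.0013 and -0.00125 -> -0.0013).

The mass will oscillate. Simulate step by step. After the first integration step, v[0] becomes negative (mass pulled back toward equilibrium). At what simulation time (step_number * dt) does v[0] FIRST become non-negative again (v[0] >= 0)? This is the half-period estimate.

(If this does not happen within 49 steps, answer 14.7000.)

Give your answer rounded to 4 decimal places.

Answer: 1.5000

Derivation:
Step 0: x=[3.0000] v=[0.0000]
Step 1: x=[2.6430] v=[-1.1900]
Step 2: x=[2.1111] v=[-1.7731]
Step 3: x=[1.6755] v=[-1.4520]
Step 4: x=[1.5584] v=[-0.3904]
Step 5: x=[1.8195] v=[0.8703]
First v>=0 after going negative at step 5, time=1.5000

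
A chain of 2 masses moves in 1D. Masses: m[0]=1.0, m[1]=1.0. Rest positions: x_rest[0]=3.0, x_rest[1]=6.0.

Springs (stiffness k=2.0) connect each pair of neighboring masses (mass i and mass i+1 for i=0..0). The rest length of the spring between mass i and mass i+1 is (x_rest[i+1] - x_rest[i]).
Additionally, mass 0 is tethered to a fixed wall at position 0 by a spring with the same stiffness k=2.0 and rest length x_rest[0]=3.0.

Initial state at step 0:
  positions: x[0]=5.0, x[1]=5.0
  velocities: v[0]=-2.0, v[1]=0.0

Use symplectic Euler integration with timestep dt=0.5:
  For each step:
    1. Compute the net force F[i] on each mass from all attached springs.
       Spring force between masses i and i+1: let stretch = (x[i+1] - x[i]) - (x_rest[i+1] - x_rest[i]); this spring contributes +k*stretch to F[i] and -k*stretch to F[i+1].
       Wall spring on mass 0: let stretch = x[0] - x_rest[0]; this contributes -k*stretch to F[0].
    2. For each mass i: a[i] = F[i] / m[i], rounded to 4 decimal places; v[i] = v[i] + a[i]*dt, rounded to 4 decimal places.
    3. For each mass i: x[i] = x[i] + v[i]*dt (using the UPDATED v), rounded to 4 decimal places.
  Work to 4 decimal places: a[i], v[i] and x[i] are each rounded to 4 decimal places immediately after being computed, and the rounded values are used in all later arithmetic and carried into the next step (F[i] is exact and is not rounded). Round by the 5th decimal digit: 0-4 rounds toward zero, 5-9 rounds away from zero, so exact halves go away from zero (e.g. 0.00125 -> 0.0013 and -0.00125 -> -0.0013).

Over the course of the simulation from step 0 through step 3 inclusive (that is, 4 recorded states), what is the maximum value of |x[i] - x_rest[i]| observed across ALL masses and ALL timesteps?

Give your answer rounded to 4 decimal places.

Answer: 3.2500

Derivation:
Step 0: x=[5.0000 5.0000] v=[-2.0000 0.0000]
Step 1: x=[1.5000 6.5000] v=[-7.0000 3.0000]
Step 2: x=[-0.2500 7.0000] v=[-3.5000 1.0000]
Step 3: x=[1.7500 5.3750] v=[4.0000 -3.2500]
Max displacement = 3.2500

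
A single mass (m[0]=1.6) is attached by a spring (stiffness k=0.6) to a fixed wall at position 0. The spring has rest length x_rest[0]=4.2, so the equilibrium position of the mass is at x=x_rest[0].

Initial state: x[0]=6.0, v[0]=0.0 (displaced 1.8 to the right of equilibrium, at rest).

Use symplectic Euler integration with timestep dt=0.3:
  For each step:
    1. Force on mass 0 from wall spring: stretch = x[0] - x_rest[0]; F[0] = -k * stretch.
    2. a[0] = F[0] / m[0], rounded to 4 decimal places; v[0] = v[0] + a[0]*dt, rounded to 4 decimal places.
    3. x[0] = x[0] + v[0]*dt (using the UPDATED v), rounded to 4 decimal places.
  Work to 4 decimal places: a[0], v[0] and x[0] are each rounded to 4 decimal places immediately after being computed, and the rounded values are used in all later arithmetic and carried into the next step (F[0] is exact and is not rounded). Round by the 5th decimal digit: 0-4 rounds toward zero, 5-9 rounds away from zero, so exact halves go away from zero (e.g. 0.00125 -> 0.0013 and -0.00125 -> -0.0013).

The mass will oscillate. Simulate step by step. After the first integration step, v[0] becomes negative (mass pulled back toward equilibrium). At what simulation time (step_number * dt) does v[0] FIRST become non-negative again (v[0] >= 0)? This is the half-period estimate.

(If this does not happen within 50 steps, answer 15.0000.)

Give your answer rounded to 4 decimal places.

Step 0: x=[6.0000] v=[0.0000]
Step 1: x=[5.9393] v=[-0.2025]
Step 2: x=[5.8198] v=[-0.3982]
Step 3: x=[5.6457] v=[-0.5804]
Step 4: x=[5.4228] v=[-0.7430]
Step 5: x=[5.1586] v=[-0.8806]
Step 6: x=[4.8621] v=[-0.9885]
Step 7: x=[4.5432] v=[-1.0630]
Step 8: x=[4.2127] v=[-1.1016]
Step 9: x=[3.8818] v=[-1.1030]
Step 10: x=[3.5616] v=[-1.0672]
Step 11: x=[3.2630] v=[-0.9954]
Step 12: x=[2.9960] v=[-0.8900]
Step 13: x=[2.7696] v=[-0.7546]
Step 14: x=[2.5915] v=[-0.5937]
Step 15: x=[2.4677] v=[-0.4127]
Step 16: x=[2.4024] v=[-0.2178]
Step 17: x=[2.3977] v=[-0.0156]
Step 18: x=[2.4539] v=[0.1872]
First v>=0 after going negative at step 18, time=5.4000

Answer: 5.4000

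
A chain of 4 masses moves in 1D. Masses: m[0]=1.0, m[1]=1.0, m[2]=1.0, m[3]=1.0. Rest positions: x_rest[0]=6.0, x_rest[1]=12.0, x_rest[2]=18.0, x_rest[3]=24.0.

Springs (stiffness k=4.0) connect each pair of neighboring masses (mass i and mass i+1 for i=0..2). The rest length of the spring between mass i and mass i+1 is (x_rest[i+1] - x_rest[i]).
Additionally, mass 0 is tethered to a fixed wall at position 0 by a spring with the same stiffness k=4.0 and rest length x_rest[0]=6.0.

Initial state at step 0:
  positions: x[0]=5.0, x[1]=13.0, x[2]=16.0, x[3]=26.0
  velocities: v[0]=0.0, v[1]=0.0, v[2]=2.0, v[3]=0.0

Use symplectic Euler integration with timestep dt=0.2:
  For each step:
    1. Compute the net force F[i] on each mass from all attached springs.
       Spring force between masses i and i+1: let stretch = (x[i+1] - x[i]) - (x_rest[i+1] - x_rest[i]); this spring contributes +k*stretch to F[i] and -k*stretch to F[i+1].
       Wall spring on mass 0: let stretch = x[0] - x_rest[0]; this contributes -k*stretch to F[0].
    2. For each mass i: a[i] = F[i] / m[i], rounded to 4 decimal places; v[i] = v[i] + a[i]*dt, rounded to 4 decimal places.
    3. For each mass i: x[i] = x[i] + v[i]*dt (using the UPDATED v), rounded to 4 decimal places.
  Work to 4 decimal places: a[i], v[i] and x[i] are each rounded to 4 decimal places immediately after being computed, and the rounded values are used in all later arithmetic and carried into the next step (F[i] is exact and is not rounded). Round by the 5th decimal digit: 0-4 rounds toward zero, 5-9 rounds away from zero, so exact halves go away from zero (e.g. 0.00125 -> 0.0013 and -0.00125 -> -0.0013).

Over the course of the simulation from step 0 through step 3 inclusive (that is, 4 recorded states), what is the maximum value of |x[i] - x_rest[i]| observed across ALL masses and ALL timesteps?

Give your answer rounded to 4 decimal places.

Step 0: x=[5.0000 13.0000 16.0000 26.0000] v=[0.0000 0.0000 2.0000 0.0000]
Step 1: x=[5.4800 12.2000 17.5200 25.3600] v=[2.4000 -4.0000 7.6000 -3.2000]
Step 2: x=[6.1584 11.1760 19.4432 24.4256] v=[3.3920 -5.1200 9.6160 -4.6720]
Step 3: x=[6.6543 10.6719 20.8408 23.6540] v=[2.4794 -2.5203 6.9882 -3.8579]
Max displacement = 2.8408

Answer: 2.8408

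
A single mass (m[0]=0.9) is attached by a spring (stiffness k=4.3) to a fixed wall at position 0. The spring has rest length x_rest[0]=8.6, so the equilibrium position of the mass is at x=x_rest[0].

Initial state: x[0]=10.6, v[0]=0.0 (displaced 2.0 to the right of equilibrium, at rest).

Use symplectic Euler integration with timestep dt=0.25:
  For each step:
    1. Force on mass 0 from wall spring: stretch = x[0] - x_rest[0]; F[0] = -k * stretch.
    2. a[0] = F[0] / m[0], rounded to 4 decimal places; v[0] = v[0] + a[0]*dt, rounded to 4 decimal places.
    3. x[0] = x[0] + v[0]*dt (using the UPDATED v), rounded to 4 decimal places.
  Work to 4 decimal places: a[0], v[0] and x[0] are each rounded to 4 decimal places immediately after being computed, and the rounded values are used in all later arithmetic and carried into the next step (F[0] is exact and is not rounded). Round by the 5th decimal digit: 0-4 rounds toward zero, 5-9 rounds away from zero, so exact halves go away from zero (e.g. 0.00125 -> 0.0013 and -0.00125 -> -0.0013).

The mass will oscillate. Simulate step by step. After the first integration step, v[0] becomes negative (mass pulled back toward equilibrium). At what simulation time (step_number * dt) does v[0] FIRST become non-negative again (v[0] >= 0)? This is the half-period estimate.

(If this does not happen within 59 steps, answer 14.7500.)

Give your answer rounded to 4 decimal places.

Step 0: x=[10.6000] v=[0.0000]
Step 1: x=[10.0028] v=[-2.3889]
Step 2: x=[8.9867] v=[-4.0645]
Step 3: x=[7.8551] v=[-4.5264]
Step 4: x=[6.9459] v=[-3.6367]
Step 5: x=[6.5307] v=[-1.6610]
Step 6: x=[6.7334] v=[0.8107]
First v>=0 after going negative at step 6, time=1.5000

Answer: 1.5000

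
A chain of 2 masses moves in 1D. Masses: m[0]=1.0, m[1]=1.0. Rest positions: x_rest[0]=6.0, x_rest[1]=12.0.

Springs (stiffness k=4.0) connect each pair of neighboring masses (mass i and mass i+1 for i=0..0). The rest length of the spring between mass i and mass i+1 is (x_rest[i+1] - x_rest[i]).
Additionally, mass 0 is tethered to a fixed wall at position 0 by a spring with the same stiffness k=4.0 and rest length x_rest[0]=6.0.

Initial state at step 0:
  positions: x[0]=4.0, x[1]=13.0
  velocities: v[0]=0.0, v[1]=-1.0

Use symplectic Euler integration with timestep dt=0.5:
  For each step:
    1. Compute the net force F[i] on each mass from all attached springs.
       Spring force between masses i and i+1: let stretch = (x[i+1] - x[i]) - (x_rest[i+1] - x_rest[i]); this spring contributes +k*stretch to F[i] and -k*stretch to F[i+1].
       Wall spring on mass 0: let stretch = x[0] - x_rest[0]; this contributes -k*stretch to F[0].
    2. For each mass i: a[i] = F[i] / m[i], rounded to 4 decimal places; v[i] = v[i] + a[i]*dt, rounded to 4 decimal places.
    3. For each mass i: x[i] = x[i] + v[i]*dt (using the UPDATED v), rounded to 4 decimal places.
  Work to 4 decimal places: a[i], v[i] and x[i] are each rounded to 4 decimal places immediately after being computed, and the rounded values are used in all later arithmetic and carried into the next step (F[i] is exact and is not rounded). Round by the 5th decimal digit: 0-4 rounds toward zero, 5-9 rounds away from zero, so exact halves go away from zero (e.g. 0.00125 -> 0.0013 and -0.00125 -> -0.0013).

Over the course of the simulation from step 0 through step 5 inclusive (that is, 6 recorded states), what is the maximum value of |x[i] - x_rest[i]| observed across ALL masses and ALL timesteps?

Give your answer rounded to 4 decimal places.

Step 0: x=[4.0000 13.0000] v=[0.0000 -1.0000]
Step 1: x=[9.0000 9.5000] v=[10.0000 -7.0000]
Step 2: x=[5.5000 11.5000] v=[-7.0000 4.0000]
Step 3: x=[2.5000 13.5000] v=[-6.0000 4.0000]
Step 4: x=[8.0000 10.5000] v=[11.0000 -6.0000]
Step 5: x=[8.0000 11.0000] v=[0.0000 1.0000]
Max displacement = 3.5000

Answer: 3.5000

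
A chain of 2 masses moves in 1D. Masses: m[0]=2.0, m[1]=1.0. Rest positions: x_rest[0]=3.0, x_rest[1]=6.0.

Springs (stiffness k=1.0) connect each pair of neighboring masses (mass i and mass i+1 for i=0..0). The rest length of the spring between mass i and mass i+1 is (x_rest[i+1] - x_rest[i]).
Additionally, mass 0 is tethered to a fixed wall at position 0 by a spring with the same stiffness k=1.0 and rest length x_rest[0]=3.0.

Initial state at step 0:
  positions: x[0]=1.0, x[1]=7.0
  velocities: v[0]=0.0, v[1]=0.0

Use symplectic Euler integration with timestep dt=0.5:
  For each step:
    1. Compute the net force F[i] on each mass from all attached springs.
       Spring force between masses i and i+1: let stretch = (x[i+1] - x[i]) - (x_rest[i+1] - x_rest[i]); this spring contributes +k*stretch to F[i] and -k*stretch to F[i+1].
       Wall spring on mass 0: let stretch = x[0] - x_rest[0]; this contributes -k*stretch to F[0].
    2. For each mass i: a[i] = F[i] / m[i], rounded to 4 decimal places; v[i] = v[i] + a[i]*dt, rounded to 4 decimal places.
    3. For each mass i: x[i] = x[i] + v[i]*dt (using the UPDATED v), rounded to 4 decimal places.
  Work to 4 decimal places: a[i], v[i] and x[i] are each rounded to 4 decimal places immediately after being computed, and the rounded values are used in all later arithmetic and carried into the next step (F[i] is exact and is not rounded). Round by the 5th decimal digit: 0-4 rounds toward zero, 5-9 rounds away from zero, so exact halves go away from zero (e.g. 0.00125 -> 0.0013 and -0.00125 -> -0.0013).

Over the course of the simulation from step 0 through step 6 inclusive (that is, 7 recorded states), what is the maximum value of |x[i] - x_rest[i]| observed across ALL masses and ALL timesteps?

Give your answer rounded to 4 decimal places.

Step 0: x=[1.0000 7.0000] v=[0.0000 0.0000]
Step 1: x=[1.6250 6.2500] v=[1.2500 -1.5000]
Step 2: x=[2.6250 5.0938] v=[2.0000 -2.3125]
Step 3: x=[3.6055 4.0704] v=[1.9610 -2.0469]
Step 4: x=[4.1935 3.6807] v=[1.1759 -0.7794]
Step 5: x=[4.1932 4.1692] v=[-0.0007 0.9770]
Step 6: x=[3.6657 5.4137] v=[-1.0550 2.4890]
Max displacement = 2.3193

Answer: 2.3193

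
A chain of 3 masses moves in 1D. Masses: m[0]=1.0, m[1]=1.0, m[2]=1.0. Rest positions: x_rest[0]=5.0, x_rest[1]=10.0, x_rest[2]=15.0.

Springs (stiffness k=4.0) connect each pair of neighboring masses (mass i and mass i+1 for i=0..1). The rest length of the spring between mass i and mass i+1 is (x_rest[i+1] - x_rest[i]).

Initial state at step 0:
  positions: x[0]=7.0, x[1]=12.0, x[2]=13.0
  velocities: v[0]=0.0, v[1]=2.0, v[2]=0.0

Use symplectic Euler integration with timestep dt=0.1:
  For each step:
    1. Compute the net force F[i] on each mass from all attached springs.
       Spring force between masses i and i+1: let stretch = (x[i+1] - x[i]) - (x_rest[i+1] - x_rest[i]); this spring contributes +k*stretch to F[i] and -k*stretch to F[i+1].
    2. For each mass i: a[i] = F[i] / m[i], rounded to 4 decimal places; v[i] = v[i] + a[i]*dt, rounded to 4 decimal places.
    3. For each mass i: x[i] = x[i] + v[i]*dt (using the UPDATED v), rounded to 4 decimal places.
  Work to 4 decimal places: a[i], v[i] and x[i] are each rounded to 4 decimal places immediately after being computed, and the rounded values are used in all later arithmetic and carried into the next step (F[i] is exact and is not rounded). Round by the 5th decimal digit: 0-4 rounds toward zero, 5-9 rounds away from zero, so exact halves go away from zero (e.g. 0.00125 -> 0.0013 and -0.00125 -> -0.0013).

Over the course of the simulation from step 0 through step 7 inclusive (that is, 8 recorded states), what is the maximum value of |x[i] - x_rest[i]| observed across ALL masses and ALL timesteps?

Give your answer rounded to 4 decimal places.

Answer: 2.0400

Derivation:
Step 0: x=[7.0000 12.0000 13.0000] v=[0.0000 2.0000 0.0000]
Step 1: x=[7.0000 12.0400 13.1600] v=[0.0000 0.4000 1.6000]
Step 2: x=[7.0016 11.9232 13.4752] v=[0.0160 -1.1680 3.1520]
Step 3: x=[7.0001 11.6716 13.9283] v=[-0.0154 -2.5158 4.5312]
Step 4: x=[6.9854 11.3234 14.4912] v=[-0.1468 -3.4817 5.6285]
Step 5: x=[6.9442 10.9284 15.1273] v=[-0.4116 -3.9498 6.3614]
Step 6: x=[6.8624 10.5420 15.7955] v=[-0.8179 -3.8639 6.6818]
Step 7: x=[6.7278 10.2186 16.4535] v=[-1.3461 -3.2343 6.5804]
Max displacement = 2.0400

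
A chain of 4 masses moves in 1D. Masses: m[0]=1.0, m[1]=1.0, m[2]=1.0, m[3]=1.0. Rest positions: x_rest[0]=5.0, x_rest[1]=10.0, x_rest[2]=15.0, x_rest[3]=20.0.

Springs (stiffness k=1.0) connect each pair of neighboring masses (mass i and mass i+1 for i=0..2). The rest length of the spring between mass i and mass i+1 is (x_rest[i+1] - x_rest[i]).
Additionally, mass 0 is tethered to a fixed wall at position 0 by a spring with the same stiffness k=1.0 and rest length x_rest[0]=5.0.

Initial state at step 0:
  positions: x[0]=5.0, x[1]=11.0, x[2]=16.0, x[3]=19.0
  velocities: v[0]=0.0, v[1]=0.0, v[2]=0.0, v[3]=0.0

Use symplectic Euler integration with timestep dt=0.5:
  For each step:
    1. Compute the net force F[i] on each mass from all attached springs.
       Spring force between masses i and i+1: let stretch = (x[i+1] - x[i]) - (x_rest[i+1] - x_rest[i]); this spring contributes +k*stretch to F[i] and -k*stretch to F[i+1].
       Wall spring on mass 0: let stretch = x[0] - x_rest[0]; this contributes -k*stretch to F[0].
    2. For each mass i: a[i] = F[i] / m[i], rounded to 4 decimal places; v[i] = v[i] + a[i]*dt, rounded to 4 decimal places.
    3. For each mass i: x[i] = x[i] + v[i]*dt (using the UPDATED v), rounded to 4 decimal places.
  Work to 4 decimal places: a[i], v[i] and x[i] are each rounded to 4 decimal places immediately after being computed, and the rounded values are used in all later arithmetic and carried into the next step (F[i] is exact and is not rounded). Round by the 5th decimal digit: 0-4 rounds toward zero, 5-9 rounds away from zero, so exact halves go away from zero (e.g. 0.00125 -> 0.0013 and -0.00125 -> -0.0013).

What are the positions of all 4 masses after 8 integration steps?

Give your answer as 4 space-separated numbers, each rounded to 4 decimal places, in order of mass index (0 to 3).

Answer: 3.8884 10.0652 15.6863 19.7900

Derivation:
Step 0: x=[5.0000 11.0000 16.0000 19.0000] v=[0.0000 0.0000 0.0000 0.0000]
Step 1: x=[5.2500 10.7500 15.5000 19.5000] v=[0.5000 -0.5000 -1.0000 1.0000]
Step 2: x=[5.5625 10.3125 14.8125 20.2500] v=[0.6250 -0.8750 -1.3750 1.5000]
Step 3: x=[5.6719 9.8125 14.3594 20.8907] v=[0.2188 -1.0000 -0.9063 1.2813]
Step 4: x=[5.3985 9.4141 14.4024 21.1486] v=[-0.5469 -0.7969 0.0859 0.5157]
Step 5: x=[4.7793 9.2588 14.8849 20.9699] v=[-1.2384 -0.3106 0.9649 -0.3574]
Step 6: x=[4.0852 9.3902 15.4821 20.5200] v=[-1.3883 0.2627 1.1944 -0.8999]
Step 7: x=[3.6960 9.7183 15.8158 20.0606] v=[-0.7784 0.6562 0.6674 -0.9189]
Step 8: x=[3.8884 10.0652 15.6863 19.7900] v=[0.3848 0.6938 -0.2590 -0.5413]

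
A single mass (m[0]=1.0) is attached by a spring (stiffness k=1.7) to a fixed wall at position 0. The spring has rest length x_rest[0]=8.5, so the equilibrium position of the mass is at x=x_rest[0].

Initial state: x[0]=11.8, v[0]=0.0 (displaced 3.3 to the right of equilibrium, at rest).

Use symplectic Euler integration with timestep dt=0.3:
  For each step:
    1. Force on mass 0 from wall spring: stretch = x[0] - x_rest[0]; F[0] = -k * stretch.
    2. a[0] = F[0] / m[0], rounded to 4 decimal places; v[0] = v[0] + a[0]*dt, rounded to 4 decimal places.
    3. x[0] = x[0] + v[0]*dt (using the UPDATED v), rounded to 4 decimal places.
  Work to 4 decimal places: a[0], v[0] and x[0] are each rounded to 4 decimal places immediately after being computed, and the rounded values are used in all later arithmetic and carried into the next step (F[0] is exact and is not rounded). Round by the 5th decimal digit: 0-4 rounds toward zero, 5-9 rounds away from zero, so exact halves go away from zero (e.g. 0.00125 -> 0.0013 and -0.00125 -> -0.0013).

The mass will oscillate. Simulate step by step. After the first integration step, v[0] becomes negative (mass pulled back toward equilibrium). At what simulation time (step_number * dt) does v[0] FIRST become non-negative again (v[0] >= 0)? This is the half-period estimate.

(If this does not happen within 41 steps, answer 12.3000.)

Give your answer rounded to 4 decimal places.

Step 0: x=[11.8000] v=[0.0000]
Step 1: x=[11.2951] v=[-1.6830]
Step 2: x=[10.3626] v=[-3.1085]
Step 3: x=[9.1451] v=[-4.0584]
Step 4: x=[7.8289] v=[-4.3874]
Step 5: x=[6.6154] v=[-4.0451]
Step 6: x=[5.6902] v=[-3.0840]
Step 7: x=[5.1949] v=[-1.6510]
Step 8: x=[5.2053] v=[0.0346]
First v>=0 after going negative at step 8, time=2.4000

Answer: 2.4000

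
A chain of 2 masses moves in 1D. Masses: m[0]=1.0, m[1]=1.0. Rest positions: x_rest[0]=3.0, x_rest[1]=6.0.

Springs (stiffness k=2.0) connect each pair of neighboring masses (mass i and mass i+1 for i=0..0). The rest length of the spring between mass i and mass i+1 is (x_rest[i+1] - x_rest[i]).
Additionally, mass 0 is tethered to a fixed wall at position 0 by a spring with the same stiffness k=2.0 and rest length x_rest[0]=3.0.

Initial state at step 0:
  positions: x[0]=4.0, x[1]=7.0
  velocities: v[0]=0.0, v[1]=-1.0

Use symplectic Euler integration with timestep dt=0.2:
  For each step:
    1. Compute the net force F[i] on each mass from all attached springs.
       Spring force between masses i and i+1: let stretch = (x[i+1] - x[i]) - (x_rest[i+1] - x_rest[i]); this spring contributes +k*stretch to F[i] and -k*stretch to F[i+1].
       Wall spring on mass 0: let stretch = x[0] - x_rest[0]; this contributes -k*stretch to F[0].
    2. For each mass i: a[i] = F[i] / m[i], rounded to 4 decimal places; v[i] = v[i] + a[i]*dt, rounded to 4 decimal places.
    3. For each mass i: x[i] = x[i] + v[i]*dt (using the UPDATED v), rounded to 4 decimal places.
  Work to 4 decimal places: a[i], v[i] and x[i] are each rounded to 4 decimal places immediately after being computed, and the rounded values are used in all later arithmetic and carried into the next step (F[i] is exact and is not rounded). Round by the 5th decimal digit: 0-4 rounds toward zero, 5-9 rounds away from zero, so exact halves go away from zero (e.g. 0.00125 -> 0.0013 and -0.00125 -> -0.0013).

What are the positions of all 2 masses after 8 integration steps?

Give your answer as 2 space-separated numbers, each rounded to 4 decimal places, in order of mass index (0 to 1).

Answer: 2.2475 5.4680

Derivation:
Step 0: x=[4.0000 7.0000] v=[0.0000 -1.0000]
Step 1: x=[3.9200 6.8000] v=[-0.4000 -1.0000]
Step 2: x=[3.7568 6.6096] v=[-0.8160 -0.9520]
Step 3: x=[3.5213 6.4310] v=[-1.1776 -0.8931]
Step 4: x=[3.2369 6.2596] v=[-1.4222 -0.8570]
Step 5: x=[2.9353 6.0864] v=[-1.5079 -0.8661]
Step 6: x=[2.6510 5.9011] v=[-1.4216 -0.9265]
Step 7: x=[2.4146 5.6958] v=[-1.1820 -1.0265]
Step 8: x=[2.2475 5.4680] v=[-0.8354 -1.1390]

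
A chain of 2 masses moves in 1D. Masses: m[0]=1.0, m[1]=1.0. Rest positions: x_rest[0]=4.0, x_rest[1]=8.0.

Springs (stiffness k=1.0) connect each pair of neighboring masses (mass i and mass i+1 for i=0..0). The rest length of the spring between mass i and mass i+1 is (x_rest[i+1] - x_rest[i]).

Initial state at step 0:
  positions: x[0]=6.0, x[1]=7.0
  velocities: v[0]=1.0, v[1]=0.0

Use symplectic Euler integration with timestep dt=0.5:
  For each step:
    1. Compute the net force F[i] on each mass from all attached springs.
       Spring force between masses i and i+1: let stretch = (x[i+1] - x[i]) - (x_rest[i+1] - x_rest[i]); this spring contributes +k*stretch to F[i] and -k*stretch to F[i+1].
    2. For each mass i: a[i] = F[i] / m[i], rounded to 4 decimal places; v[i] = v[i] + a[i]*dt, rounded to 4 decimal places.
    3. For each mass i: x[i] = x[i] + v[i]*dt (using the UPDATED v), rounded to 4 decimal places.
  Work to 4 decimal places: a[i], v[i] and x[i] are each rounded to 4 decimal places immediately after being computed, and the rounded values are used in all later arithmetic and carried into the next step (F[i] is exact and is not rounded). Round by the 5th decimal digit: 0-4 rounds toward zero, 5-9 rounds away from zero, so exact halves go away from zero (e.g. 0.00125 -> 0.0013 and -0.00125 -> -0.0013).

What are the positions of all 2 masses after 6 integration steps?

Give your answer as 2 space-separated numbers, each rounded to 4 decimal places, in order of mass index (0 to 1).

Step 0: x=[6.0000 7.0000] v=[1.0000 0.0000]
Step 1: x=[5.7500 7.7500] v=[-0.5000 1.5000]
Step 2: x=[5.0000 9.0000] v=[-1.5000 2.5000]
Step 3: x=[4.2500 10.2500] v=[-1.5000 2.5000]
Step 4: x=[4.0000 11.0000] v=[-0.5000 1.5000]
Step 5: x=[4.5000 11.0000] v=[1.0000 0.0000]
Step 6: x=[5.6250 10.3750] v=[2.2500 -1.2500]

Answer: 5.6250 10.3750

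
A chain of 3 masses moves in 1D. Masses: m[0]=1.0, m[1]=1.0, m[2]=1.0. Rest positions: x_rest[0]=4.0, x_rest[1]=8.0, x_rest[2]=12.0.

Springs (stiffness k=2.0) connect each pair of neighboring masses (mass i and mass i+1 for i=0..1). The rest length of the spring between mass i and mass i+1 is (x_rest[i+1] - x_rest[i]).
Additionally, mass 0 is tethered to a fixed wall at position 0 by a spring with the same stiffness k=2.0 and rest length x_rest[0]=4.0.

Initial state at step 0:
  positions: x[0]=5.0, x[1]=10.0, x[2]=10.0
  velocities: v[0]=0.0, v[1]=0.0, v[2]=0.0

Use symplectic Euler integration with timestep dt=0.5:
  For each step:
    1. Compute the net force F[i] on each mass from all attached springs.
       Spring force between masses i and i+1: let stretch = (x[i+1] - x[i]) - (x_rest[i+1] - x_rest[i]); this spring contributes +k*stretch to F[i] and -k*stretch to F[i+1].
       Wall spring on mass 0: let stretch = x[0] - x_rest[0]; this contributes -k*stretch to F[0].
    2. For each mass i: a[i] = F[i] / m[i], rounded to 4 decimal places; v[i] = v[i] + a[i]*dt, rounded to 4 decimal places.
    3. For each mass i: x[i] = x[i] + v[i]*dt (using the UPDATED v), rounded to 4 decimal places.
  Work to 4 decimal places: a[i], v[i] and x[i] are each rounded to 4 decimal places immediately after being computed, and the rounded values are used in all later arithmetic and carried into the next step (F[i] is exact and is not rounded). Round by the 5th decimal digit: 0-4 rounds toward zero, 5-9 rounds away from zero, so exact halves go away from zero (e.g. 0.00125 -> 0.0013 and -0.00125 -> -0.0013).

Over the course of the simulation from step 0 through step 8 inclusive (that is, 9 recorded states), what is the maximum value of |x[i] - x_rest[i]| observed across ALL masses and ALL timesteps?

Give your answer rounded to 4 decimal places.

Step 0: x=[5.0000 10.0000 10.0000] v=[0.0000 0.0000 0.0000]
Step 1: x=[5.0000 7.5000 12.0000] v=[0.0000 -5.0000 4.0000]
Step 2: x=[3.7500 6.0000 13.7500] v=[-2.5000 -3.0000 3.5000]
Step 3: x=[1.7500 7.2500 13.6250] v=[-4.0000 2.5000 -0.2500]
Step 4: x=[1.6250 8.9375 12.3125] v=[-0.2500 3.3750 -2.6250]
Step 5: x=[4.3438 8.6563 11.3125] v=[5.4375 -0.5625 -2.0000]
Step 6: x=[7.0469 7.5469 10.9844] v=[5.4062 -2.2188 -0.6562]
Step 7: x=[6.4766 7.9063 10.9376] v=[-1.1407 0.7187 -0.0937]
Step 8: x=[3.3828 9.0665 11.3751] v=[-6.1876 2.3203 0.8750]
Max displacement = 3.0469

Answer: 3.0469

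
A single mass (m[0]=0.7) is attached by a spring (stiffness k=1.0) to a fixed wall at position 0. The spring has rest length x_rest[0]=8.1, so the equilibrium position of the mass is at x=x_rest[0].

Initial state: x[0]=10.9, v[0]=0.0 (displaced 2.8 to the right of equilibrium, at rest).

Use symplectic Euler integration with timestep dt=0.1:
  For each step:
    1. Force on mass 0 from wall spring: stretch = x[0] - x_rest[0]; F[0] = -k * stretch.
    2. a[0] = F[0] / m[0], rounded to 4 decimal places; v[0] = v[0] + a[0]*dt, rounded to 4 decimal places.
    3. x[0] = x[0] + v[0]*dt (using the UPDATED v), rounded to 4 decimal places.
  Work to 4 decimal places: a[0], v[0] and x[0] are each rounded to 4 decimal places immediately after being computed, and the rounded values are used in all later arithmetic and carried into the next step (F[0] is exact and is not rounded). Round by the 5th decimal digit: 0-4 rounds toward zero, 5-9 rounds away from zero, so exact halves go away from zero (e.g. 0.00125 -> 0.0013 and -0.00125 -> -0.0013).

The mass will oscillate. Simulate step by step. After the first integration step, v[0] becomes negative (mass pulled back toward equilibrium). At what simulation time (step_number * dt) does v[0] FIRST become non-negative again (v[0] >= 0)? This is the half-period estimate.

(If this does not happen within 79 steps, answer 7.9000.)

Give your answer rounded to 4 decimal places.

Answer: 2.7000

Derivation:
Step 0: x=[10.9000] v=[0.0000]
Step 1: x=[10.8600] v=[-0.4000]
Step 2: x=[10.7806] v=[-0.7943]
Step 3: x=[10.6629] v=[-1.1772]
Step 4: x=[10.5086] v=[-1.5433]
Step 5: x=[10.3199] v=[-1.8874]
Step 6: x=[10.0995] v=[-2.2045]
Step 7: x=[9.8505] v=[-2.4901]
Step 8: x=[9.5765] v=[-2.7402]
Step 9: x=[9.2814] v=[-2.9511]
Step 10: x=[8.9694] v=[-3.1199]
Step 11: x=[8.6450] v=[-3.2441]
Step 12: x=[8.3128] v=[-3.3220]
Step 13: x=[7.9776] v=[-3.3524]
Step 14: x=[7.6441] v=[-3.3349]
Step 15: x=[7.3171] v=[-3.2698]
Step 16: x=[7.0013] v=[-3.1580]
Step 17: x=[6.7012] v=[-3.0010]
Step 18: x=[6.4211] v=[-2.8012]
Step 19: x=[6.1650] v=[-2.5614]
Step 20: x=[5.9365] v=[-2.2850]
Step 21: x=[5.7389] v=[-1.9759]
Step 22: x=[5.5750] v=[-1.6386]
Step 23: x=[5.4472] v=[-1.2779]
Step 24: x=[5.3573] v=[-0.8989]
Step 25: x=[5.3066] v=[-0.5071]
Step 26: x=[5.2958] v=[-0.1080]
Step 27: x=[5.3251] v=[0.2926]
First v>=0 after going negative at step 27, time=2.7000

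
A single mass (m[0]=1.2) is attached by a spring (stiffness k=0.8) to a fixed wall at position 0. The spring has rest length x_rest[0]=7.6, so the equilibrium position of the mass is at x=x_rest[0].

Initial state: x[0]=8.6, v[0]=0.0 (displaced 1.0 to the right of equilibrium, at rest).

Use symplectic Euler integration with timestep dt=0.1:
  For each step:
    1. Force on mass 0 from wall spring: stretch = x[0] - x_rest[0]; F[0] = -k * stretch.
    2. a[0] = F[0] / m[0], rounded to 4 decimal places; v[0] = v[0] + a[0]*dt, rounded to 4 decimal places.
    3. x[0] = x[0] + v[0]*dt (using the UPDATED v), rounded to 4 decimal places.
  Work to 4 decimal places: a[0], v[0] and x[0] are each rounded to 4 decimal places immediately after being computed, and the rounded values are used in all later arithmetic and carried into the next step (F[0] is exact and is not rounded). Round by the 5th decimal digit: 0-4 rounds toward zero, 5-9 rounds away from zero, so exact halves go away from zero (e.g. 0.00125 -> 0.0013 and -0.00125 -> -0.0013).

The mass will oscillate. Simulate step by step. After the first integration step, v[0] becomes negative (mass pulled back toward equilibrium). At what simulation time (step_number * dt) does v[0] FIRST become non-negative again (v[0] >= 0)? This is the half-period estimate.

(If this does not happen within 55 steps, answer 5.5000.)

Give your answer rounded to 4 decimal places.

Answer: 3.9000

Derivation:
Step 0: x=[8.6000] v=[0.0000]
Step 1: x=[8.5933] v=[-0.0667]
Step 2: x=[8.5800] v=[-0.1329]
Step 3: x=[8.5602] v=[-0.1982]
Step 4: x=[8.5340] v=[-0.2622]
Step 5: x=[8.5016] v=[-0.3245]
Step 6: x=[8.4631] v=[-0.3846]
Step 7: x=[8.4189] v=[-0.4421]
Step 8: x=[8.3692] v=[-0.4967]
Step 9: x=[8.3144] v=[-0.5480]
Step 10: x=[8.2548] v=[-0.5956]
Step 11: x=[8.1909] v=[-0.6393]
Step 12: x=[8.1230] v=[-0.6787]
Step 13: x=[8.0516] v=[-0.7136]
Step 14: x=[7.9772] v=[-0.7437]
Step 15: x=[7.9003] v=[-0.7689]
Step 16: x=[7.8214] v=[-0.7889]
Step 17: x=[7.7410] v=[-0.8037]
Step 18: x=[7.6597] v=[-0.8131]
Step 19: x=[7.5780] v=[-0.8171]
Step 20: x=[7.4964] v=[-0.8156]
Step 21: x=[7.4155] v=[-0.8087]
Step 22: x=[7.3359] v=[-0.7964]
Step 23: x=[7.2580] v=[-0.7788]
Step 24: x=[7.1824] v=[-0.7560]
Step 25: x=[7.1096] v=[-0.7282]
Step 26: x=[7.0401] v=[-0.6955]
Step 27: x=[6.9743] v=[-0.6582]
Step 28: x=[6.9127] v=[-0.6165]
Step 29: x=[6.8556] v=[-0.5707]
Step 30: x=[6.8035] v=[-0.5211]
Step 31: x=[6.7567] v=[-0.4680]
Step 32: x=[6.7155] v=[-0.4118]
Step 33: x=[6.6802] v=[-0.3528]
Step 34: x=[6.6511] v=[-0.2915]
Step 35: x=[6.6283] v=[-0.2282]
Step 36: x=[6.6120] v=[-0.1634]
Step 37: x=[6.6023] v=[-0.0975]
Step 38: x=[6.5992] v=[-0.0310]
Step 39: x=[6.6028] v=[0.0357]
First v>=0 after going negative at step 39, time=3.9000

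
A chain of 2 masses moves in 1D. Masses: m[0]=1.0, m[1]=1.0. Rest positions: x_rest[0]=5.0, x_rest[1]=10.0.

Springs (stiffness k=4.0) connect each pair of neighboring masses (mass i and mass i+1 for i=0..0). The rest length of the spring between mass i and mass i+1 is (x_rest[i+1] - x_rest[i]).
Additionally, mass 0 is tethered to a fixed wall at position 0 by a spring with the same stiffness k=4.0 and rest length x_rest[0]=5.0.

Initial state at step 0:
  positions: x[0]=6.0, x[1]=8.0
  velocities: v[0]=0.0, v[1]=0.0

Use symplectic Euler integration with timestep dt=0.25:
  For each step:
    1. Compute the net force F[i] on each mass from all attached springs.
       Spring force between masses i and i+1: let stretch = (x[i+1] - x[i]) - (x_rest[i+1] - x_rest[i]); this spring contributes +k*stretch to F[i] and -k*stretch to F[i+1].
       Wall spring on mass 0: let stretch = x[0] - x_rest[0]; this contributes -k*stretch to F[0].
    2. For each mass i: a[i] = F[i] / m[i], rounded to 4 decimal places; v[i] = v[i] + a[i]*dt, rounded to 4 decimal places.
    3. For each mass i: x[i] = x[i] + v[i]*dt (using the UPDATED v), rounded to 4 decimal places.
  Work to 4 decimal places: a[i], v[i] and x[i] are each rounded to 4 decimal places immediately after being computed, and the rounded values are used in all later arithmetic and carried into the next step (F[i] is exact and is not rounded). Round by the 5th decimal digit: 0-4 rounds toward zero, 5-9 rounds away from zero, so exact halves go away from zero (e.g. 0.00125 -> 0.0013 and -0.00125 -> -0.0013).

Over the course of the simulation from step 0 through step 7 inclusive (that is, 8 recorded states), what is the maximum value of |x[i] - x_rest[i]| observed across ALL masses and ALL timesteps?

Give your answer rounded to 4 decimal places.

Answer: 2.1973

Derivation:
Step 0: x=[6.0000 8.0000] v=[0.0000 0.0000]
Step 1: x=[5.0000 8.7500] v=[-4.0000 3.0000]
Step 2: x=[3.6875 9.8125] v=[-5.2500 4.2500]
Step 3: x=[2.9844 10.5938] v=[-2.8125 3.1250]
Step 4: x=[3.4375 10.7227] v=[1.8125 0.5156]
Step 5: x=[4.8526 10.2803] v=[5.6602 -1.7696]
Step 6: x=[6.4114 9.7310] v=[6.2353 -2.1973]
Step 7: x=[7.1973 9.6018] v=[3.1435 -0.5169]
Max displacement = 2.1973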